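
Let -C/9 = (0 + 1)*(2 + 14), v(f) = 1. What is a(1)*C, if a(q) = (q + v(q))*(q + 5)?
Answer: -1728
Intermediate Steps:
C = -144 (C = -9*(0 + 1)*(2 + 14) = -9*16 = -144)
a(q) = (1 + q)*(5 + q) (a(q) = (q + 1)*(q + 5) = (1 + q)*(5 + q))
a(1)*C = (5 + 1**2 + 6*1)*(-144) = (5 + 1 + 6)*(-144) = 12*(-144) = -1728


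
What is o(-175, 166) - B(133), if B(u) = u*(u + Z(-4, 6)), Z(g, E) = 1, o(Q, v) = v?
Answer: -17656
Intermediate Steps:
B(u) = u*(1 + u) (B(u) = u*(u + 1) = u*(1 + u))
o(-175, 166) - B(133) = 166 - 133*(1 + 133) = 166 - 133*134 = 166 - 1*17822 = 166 - 17822 = -17656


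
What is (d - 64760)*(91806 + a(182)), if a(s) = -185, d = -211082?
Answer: -25272919882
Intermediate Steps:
(d - 64760)*(91806 + a(182)) = (-211082 - 64760)*(91806 - 185) = -275842*91621 = -25272919882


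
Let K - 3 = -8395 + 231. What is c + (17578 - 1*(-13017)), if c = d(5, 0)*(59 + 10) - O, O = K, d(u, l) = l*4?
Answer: 38756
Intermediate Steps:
d(u, l) = 4*l
K = -8161 (K = 3 + (-8395 + 231) = 3 - 8164 = -8161)
O = -8161
c = 8161 (c = (4*0)*(59 + 10) - 1*(-8161) = 0*69 + 8161 = 0 + 8161 = 8161)
c + (17578 - 1*(-13017)) = 8161 + (17578 - 1*(-13017)) = 8161 + (17578 + 13017) = 8161 + 30595 = 38756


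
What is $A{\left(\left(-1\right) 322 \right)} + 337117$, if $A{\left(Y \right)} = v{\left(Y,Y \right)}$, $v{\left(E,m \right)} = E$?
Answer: $336795$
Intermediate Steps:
$A{\left(Y \right)} = Y$
$A{\left(\left(-1\right) 322 \right)} + 337117 = \left(-1\right) 322 + 337117 = -322 + 337117 = 336795$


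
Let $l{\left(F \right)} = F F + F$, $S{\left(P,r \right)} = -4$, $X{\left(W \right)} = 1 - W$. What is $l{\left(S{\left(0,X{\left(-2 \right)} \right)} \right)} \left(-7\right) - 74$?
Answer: $-158$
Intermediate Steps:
$l{\left(F \right)} = F + F^{2}$ ($l{\left(F \right)} = F^{2} + F = F + F^{2}$)
$l{\left(S{\left(0,X{\left(-2 \right)} \right)} \right)} \left(-7\right) - 74 = - 4 \left(1 - 4\right) \left(-7\right) - 74 = \left(-4\right) \left(-3\right) \left(-7\right) - 74 = 12 \left(-7\right) - 74 = -84 - 74 = -158$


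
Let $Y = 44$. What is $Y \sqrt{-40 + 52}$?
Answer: $88 \sqrt{3} \approx 152.42$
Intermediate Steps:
$Y \sqrt{-40 + 52} = 44 \sqrt{-40 + 52} = 44 \sqrt{12} = 44 \cdot 2 \sqrt{3} = 88 \sqrt{3}$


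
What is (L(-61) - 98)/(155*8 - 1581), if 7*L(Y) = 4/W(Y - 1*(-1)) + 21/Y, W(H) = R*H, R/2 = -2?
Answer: 2511959/8736420 ≈ 0.28753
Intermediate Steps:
R = -4 (R = 2*(-2) = -4)
W(H) = -4*H
L(Y) = 3/Y + 4/(7*(-4 - 4*Y)) (L(Y) = (4/((-4*(Y - 1*(-1)))) + 21/Y)/7 = (4/((-4*(Y + 1))) + 21/Y)/7 = (4/((-4*(1 + Y))) + 21/Y)/7 = (4/(-4 - 4*Y) + 21/Y)/7 = 3/Y + 4/(7*(-4 - 4*Y)))
(L(-61) - 98)/(155*8 - 1581) = ((1/7)*(21 + 20*(-61))/(-61*(1 - 61)) - 98)/(155*8 - 1581) = ((1/7)*(-1/61)*(21 - 1220)/(-60) - 98)/(1240 - 1581) = ((1/7)*(-1/61)*(-1/60)*(-1199) - 98)/(-341) = (-1199/25620 - 98)*(-1/341) = -2511959/25620*(-1/341) = 2511959/8736420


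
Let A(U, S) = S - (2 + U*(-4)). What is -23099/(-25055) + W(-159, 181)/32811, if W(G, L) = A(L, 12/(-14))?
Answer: 5431786663/5754557235 ≈ 0.94391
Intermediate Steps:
A(U, S) = -2 + S + 4*U (A(U, S) = S - (2 - 4*U) = S + (-2 + 4*U) = -2 + S + 4*U)
W(G, L) = -20/7 + 4*L (W(G, L) = -2 + 12/(-14) + 4*L = -2 + 12*(-1/14) + 4*L = -2 - 6/7 + 4*L = -20/7 + 4*L)
-23099/(-25055) + W(-159, 181)/32811 = -23099/(-25055) + (-20/7 + 4*181)/32811 = -23099*(-1/25055) + (-20/7 + 724)*(1/32811) = 23099/25055 + (5048/7)*(1/32811) = 23099/25055 + 5048/229677 = 5431786663/5754557235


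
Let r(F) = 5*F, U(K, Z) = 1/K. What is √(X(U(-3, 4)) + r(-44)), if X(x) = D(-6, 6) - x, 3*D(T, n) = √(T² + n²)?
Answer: √(-1977 + 18*√2)/3 ≈ 14.725*I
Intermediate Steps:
D(T, n) = √(T² + n²)/3
X(x) = -x + 2*√2 (X(x) = √((-6)² + 6²)/3 - x = √(36 + 36)/3 - x = √72/3 - x = (6*√2)/3 - x = 2*√2 - x = -x + 2*√2)
√(X(U(-3, 4)) + r(-44)) = √((-1/(-3) + 2*√2) + 5*(-44)) = √((-1*(-⅓) + 2*√2) - 220) = √((⅓ + 2*√2) - 220) = √(-659/3 + 2*√2)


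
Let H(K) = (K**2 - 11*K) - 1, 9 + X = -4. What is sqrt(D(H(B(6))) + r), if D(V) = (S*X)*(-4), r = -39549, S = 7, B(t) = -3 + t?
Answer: I*sqrt(39185) ≈ 197.95*I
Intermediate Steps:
X = -13 (X = -9 - 4 = -13)
H(K) = -1 + K**2 - 11*K
D(V) = 364 (D(V) = (7*(-13))*(-4) = -91*(-4) = 364)
sqrt(D(H(B(6))) + r) = sqrt(364 - 39549) = sqrt(-39185) = I*sqrt(39185)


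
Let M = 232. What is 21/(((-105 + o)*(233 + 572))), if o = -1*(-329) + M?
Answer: 1/17480 ≈ 5.7208e-5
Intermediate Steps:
o = 561 (o = -1*(-329) + 232 = 329 + 232 = 561)
21/(((-105 + o)*(233 + 572))) = 21/(((-105 + 561)*(233 + 572))) = 21/((456*805)) = 21/367080 = 21*(1/367080) = 1/17480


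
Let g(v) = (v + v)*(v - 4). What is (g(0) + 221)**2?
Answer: 48841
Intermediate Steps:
g(v) = 2*v*(-4 + v) (g(v) = (2*v)*(-4 + v) = 2*v*(-4 + v))
(g(0) + 221)**2 = (2*0*(-4 + 0) + 221)**2 = (2*0*(-4) + 221)**2 = (0 + 221)**2 = 221**2 = 48841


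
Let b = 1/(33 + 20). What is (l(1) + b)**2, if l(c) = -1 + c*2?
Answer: 2916/2809 ≈ 1.0381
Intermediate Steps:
b = 1/53 ≈ 0.018868
l(c) = -1 + 2*c
(l(1) + b)**2 = ((-1 + 2*1) + 1/53)**2 = ((-1 + 2) + 1/53)**2 = (1 + 1/53)**2 = (54/53)**2 = 2916/2809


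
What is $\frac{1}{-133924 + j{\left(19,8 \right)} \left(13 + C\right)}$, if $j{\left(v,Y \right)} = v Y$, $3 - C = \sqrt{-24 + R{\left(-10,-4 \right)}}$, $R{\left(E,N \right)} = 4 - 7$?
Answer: $\frac{i}{4 \left(- 32873 i + 114 \sqrt{3}\right)} \approx -7.6048 \cdot 10^{-6} + 4.5678 \cdot 10^{-8} i$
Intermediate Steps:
$R{\left(E,N \right)} = -3$ ($R{\left(E,N \right)} = 4 - 7 = -3$)
$C = 3 - 3 i \sqrt{3}$ ($C = 3 - \sqrt{-24 - 3} = 3 - \sqrt{-27} = 3 - 3 i \sqrt{3} \approx 3.0 - 5.1962 i$)
$j{\left(v,Y \right)} = Y v$
$\frac{1}{-133924 + j{\left(19,8 \right)} \left(13 + C\right)} = \frac{1}{-133924 + 8 \cdot 19 \left(13 + \left(3 - 3 i \sqrt{3}\right)\right)} = \frac{1}{-133924 + 152 \left(16 - 3 i \sqrt{3}\right)} = \frac{1}{-133924 + \left(2432 - 456 i \sqrt{3}\right)} = \frac{1}{-131492 - 456 i \sqrt{3}}$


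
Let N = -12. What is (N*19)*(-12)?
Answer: 2736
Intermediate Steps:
(N*19)*(-12) = -12*19*(-12) = -228*(-12) = 2736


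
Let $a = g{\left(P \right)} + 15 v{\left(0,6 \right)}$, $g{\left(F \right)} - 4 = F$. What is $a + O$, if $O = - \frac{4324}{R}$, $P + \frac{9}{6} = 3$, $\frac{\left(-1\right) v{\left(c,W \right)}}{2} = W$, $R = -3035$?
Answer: $- \frac{1050567}{6070} \approx -173.08$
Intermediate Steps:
$v{\left(c,W \right)} = - 2 W$
$P = \frac{3}{2}$ ($P = - \frac{3}{2} + 3 = \frac{3}{2} \approx 1.5$)
$O = \frac{4324}{3035}$ ($O = - \frac{4324}{-3035} = \left(-4324\right) \left(- \frac{1}{3035}\right) = \frac{4324}{3035} \approx 1.4247$)
$g{\left(F \right)} = 4 + F$
$a = - \frac{349}{2}$ ($a = \left(4 + \frac{3}{2}\right) + 15 \left(\left(-2\right) 6\right) = \frac{11}{2} + 15 \left(-12\right) = \frac{11}{2} - 180 = - \frac{349}{2} \approx -174.5$)
$a + O = - \frac{349}{2} + \frac{4324}{3035} = - \frac{1050567}{6070}$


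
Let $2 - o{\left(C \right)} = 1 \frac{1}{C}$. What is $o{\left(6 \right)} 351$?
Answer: $\frac{1287}{2} \approx 643.5$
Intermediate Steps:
$o{\left(C \right)} = 2 - \frac{1}{C}$ ($o{\left(C \right)} = 2 - 1 \frac{1}{C} = 2 - \frac{1}{C}$)
$o{\left(6 \right)} 351 = \left(2 - \frac{1}{6}\right) 351 = \frac{11}{6} \cdot 351 = \frac{1287}{2}$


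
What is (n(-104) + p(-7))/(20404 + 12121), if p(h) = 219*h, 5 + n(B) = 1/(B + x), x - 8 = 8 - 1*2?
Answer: -138421/2927250 ≈ -0.047287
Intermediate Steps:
x = 14 (x = 8 + (8 - 1*2) = 8 + (8 - 2) = 8 + 6 = 14)
n(B) = -5 + 1/(14 + B) (n(B) = -5 + 1/(B + 14) = -5 + 1/(14 + B))
(n(-104) + p(-7))/(20404 + 12121) = ((-69 - 5*(-104))/(14 - 104) + 219*(-7))/(20404 + 12121) = ((-69 + 520)/(-90) - 1533)/32525 = (-1/90*451 - 1533)*(1/32525) = (-451/90 - 1533)*(1/32525) = -138421/90*1/32525 = -138421/2927250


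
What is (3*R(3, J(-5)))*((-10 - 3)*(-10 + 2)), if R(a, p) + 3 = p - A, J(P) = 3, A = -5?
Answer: 1560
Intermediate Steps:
R(a, p) = 2 + p (R(a, p) = -3 + (p - 1*(-5)) = -3 + (p + 5) = -3 + (5 + p) = 2 + p)
(3*R(3, J(-5)))*((-10 - 3)*(-10 + 2)) = (3*(2 + 3))*((-10 - 3)*(-10 + 2)) = (3*5)*(-13*(-8)) = 15*104 = 1560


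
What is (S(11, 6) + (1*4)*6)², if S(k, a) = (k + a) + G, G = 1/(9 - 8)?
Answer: 1764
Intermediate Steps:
G = 1 (G = 1/1 = 1)
S(k, a) = 1 + a + k (S(k, a) = (k + a) + 1 = (a + k) + 1 = 1 + a + k)
(S(11, 6) + (1*4)*6)² = ((1 + 6 + 11) + (1*4)*6)² = (18 + 4*6)² = (18 + 24)² = 42² = 1764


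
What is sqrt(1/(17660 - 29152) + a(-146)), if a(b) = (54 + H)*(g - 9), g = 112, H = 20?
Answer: 9*sqrt(18383511)/442 ≈ 87.304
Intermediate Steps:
a(b) = 7622 (a(b) = (54 + 20)*(112 - 9) = 74*103 = 7622)
sqrt(1/(17660 - 29152) + a(-146)) = sqrt(1/(17660 - 29152) + 7622) = sqrt(1/(-11492) + 7622) = sqrt(-1/11492 + 7622) = sqrt(87592023/11492) = 9*sqrt(18383511)/442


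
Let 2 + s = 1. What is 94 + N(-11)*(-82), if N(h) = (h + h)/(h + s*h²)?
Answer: 241/3 ≈ 80.333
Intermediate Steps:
s = -1 (s = -2 + 1 = -1)
N(h) = 2*h/(h - h²) (N(h) = (h + h)/(h - h²) = (2*h)/(h - h²) = 2*h/(h - h²))
94 + N(-11)*(-82) = 94 + (2/(1 - 1*(-11)))*(-82) = 94 + (2/(1 + 11))*(-82) = 94 + (2/12)*(-82) = 94 + (2*(1/12))*(-82) = 94 + (⅙)*(-82) = 94 - 41/3 = 241/3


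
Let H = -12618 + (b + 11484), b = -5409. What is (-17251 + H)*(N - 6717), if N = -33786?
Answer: 963728382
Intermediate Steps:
H = -6543 (H = -12618 + (-5409 + 11484) = -12618 + 6075 = -6543)
(-17251 + H)*(N - 6717) = (-17251 - 6543)*(-33786 - 6717) = -23794*(-40503) = 963728382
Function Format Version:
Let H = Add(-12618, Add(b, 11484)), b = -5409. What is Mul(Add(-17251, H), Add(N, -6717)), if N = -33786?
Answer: 963728382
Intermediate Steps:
H = -6543 (H = Add(-12618, Add(-5409, 11484)) = Add(-12618, 6075) = -6543)
Mul(Add(-17251, H), Add(N, -6717)) = Mul(Add(-17251, -6543), Add(-33786, -6717)) = Mul(-23794, -40503) = 963728382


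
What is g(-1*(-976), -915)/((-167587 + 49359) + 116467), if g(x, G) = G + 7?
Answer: 908/1761 ≈ 0.51562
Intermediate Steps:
g(x, G) = 7 + G
g(-1*(-976), -915)/((-167587 + 49359) + 116467) = (7 - 915)/((-167587 + 49359) + 116467) = -908/(-118228 + 116467) = -908/(-1761) = -908*(-1/1761) = 908/1761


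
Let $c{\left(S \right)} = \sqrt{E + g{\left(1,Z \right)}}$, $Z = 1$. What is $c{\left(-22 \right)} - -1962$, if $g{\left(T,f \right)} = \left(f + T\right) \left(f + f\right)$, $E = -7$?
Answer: $1962 + i \sqrt{3} \approx 1962.0 + 1.732 i$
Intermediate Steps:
$g{\left(T,f \right)} = 2 f \left(T + f\right)$ ($g{\left(T,f \right)} = \left(T + f\right) 2 f = 2 f \left(T + f\right)$)
$c{\left(S \right)} = i \sqrt{3}$ ($c{\left(S \right)} = \sqrt{-7 + 2 \cdot 1 \left(1 + 1\right)} = \sqrt{-7 + 2 \cdot 1 \cdot 2} = \sqrt{-7 + 4} = \sqrt{-3} = i \sqrt{3}$)
$c{\left(-22 \right)} - -1962 = i \sqrt{3} - -1962 = i \sqrt{3} + 1962 = 1962 + i \sqrt{3}$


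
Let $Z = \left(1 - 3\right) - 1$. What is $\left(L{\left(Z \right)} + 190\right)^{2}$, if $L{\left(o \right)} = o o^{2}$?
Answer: $26569$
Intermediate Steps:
$Z = -3$ ($Z = -2 - 1 = -3$)
$L{\left(o \right)} = o^{3}$
$\left(L{\left(Z \right)} + 190\right)^{2} = \left(\left(-3\right)^{3} + 190\right)^{2} = \left(-27 + 190\right)^{2} = 163^{2} = 26569$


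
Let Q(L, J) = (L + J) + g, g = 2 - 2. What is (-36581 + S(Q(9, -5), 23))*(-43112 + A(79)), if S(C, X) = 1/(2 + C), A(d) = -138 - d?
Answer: 3170021855/2 ≈ 1.5850e+9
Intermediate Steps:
g = 0
Q(L, J) = J + L (Q(L, J) = (L + J) + 0 = (J + L) + 0 = J + L)
(-36581 + S(Q(9, -5), 23))*(-43112 + A(79)) = (-36581 + 1/(2 + (-5 + 9)))*(-43112 + (-138 - 1*79)) = (-36581 + 1/(2 + 4))*(-43112 + (-138 - 79)) = (-36581 + 1/6)*(-43112 - 217) = (-36581 + 1/6)*(-43329) = -219485/6*(-43329) = 3170021855/2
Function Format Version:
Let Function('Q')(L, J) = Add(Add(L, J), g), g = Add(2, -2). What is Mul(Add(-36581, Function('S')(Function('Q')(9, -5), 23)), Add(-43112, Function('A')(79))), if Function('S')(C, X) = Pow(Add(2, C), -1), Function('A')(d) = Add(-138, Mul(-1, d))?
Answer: Rational(3170021855, 2) ≈ 1.5850e+9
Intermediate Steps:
g = 0
Function('Q')(L, J) = Add(J, L) (Function('Q')(L, J) = Add(Add(L, J), 0) = Add(Add(J, L), 0) = Add(J, L))
Mul(Add(-36581, Function('S')(Function('Q')(9, -5), 23)), Add(-43112, Function('A')(79))) = Mul(Add(-36581, Pow(Add(2, Add(-5, 9)), -1)), Add(-43112, Add(-138, Mul(-1, 79)))) = Mul(Add(-36581, Pow(Add(2, 4), -1)), Add(-43112, Add(-138, -79))) = Mul(Add(-36581, Pow(6, -1)), Add(-43112, -217)) = Mul(Add(-36581, Rational(1, 6)), -43329) = Mul(Rational(-219485, 6), -43329) = Rational(3170021855, 2)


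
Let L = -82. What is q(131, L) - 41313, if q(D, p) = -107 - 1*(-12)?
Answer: -41408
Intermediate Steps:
q(D, p) = -95 (q(D, p) = -107 + 12 = -95)
q(131, L) - 41313 = -95 - 41313 = -41408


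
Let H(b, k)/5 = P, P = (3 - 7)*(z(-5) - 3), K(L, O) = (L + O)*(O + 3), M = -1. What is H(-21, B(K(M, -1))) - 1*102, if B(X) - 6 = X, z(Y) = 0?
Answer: -42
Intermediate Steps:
K(L, O) = (3 + O)*(L + O) (K(L, O) = (L + O)*(3 + O) = (3 + O)*(L + O))
B(X) = 6 + X
P = 12 (P = (3 - 7)*(0 - 3) = -4*(-3) = 12)
H(b, k) = 60 (H(b, k) = 5*12 = 60)
H(-21, B(K(M, -1))) - 1*102 = 60 - 1*102 = 60 - 102 = -42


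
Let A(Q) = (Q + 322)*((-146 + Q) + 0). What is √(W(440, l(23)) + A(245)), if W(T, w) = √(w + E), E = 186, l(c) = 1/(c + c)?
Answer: √(118777428 + 46*√393622)/46 ≈ 236.95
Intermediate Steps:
l(c) = 1/(2*c)
W(T, w) = √(186 + w) (W(T, w) = √(w + 186) = √(186 + w))
A(Q) = (-146 + Q)*(322 + Q) (A(Q) = (322 + Q)*(-146 + Q) = (-146 + Q)*(322 + Q))
√(W(440, l(23)) + A(245)) = √(√(186 + (½)/23) + (-47012 + 245² + 176*245)) = √(√(186 + (½)*(1/23)) + (-47012 + 60025 + 43120)) = √(√(186 + 1/46) + 56133) = √(√(8557/46) + 56133) = √(√393622/46 + 56133) = √(56133 + √393622/46)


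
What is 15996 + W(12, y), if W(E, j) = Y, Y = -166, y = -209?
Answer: 15830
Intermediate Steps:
W(E, j) = -166
15996 + W(12, y) = 15996 - 166 = 15830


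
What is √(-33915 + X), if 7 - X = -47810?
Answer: √13902 ≈ 117.91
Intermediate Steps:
X = 47817 (X = 7 - 1*(-47810) = 7 + 47810 = 47817)
√(-33915 + X) = √(-33915 + 47817) = √13902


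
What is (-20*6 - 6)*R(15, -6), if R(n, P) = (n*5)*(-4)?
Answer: 37800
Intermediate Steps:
R(n, P) = -20*n (R(n, P) = (5*n)*(-4) = -20*n)
(-20*6 - 6)*R(15, -6) = (-20*6 - 6)*(-20*15) = (-120 - 6)*(-300) = -126*(-300) = 37800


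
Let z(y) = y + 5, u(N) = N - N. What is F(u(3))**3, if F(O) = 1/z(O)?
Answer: 1/125 ≈ 0.0080000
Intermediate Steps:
u(N) = 0
z(y) = 5 + y
F(O) = 1/(5 + O)
F(u(3))**3 = (1/(5 + 0))**3 = (1/5)**3 = 1/125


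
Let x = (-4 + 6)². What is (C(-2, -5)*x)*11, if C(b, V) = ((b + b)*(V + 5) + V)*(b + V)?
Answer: 1540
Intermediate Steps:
x = 4 (x = 2² = 4)
C(b, V) = (V + b)*(V + 2*b*(5 + V)) (C(b, V) = ((2*b)*(5 + V) + V)*(V + b) = (2*b*(5 + V) + V)*(V + b) = (V + 2*b*(5 + V))*(V + b) = (V + b)*(V + 2*b*(5 + V)))
(C(-2, -5)*x)*11 = (((-5)² + 10*(-2)² + 2*(-5)*(-2)² + 2*(-2)*(-5)² + 11*(-5)*(-2))*4)*11 = ((25 + 10*4 + 2*(-5)*4 + 2*(-2)*25 + 110)*4)*11 = ((25 + 40 - 40 - 100 + 110)*4)*11 = (35*4)*11 = 140*11 = 1540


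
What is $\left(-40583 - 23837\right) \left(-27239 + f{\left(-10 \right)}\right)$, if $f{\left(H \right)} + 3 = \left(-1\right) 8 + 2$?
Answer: $1755316160$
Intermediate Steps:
$f{\left(H \right)} = -9$ ($f{\left(H \right)} = -3 + \left(\left(-1\right) 8 + 2\right) = -3 + \left(-8 + 2\right) = -3 - 6 = -9$)
$\left(-40583 - 23837\right) \left(-27239 + f{\left(-10 \right)}\right) = \left(-40583 - 23837\right) \left(-27239 - 9\right) = \left(-64420\right) \left(-27248\right) = 1755316160$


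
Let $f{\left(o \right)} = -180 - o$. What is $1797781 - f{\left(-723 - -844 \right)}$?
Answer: $1798082$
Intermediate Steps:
$1797781 - f{\left(-723 - -844 \right)} = 1797781 - \left(-180 - \left(-723 - -844\right)\right) = 1797781 - \left(-180 - \left(-723 + 844\right)\right) = 1797781 - \left(-180 - 121\right) = 1797781 - -301 = 1797781 + 301 = 1798082$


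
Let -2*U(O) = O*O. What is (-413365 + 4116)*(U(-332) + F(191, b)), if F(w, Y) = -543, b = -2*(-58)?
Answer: 22776753095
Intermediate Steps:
b = 116
U(O) = -O²/2 (U(O) = -O*O/2 = -O²/2)
(-413365 + 4116)*(U(-332) + F(191, b)) = (-413365 + 4116)*(-½*(-332)² - 543) = -409249*(-½*110224 - 543) = -409249*(-55112 - 543) = -409249*(-55655) = 22776753095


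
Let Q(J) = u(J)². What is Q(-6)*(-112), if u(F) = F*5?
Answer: -100800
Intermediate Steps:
u(F) = 5*F
Q(J) = 25*J² (Q(J) = (5*J)² = 25*J²)
Q(-6)*(-112) = (25*(-6)²)*(-112) = (25*36)*(-112) = 900*(-112) = -100800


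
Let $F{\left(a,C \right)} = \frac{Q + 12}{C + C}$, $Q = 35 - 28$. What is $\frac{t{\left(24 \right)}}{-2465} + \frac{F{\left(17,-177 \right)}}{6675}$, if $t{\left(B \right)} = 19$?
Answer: $- \frac{8988577}{1164934350} \approx -0.0077159$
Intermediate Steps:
$Q = 7$ ($Q = 35 - 28 = 7$)
$F{\left(a,C \right)} = \frac{19}{2 C}$ ($F{\left(a,C \right)} = \frac{7 + 12}{C + C} = \frac{19}{2 C}$)
$\frac{t{\left(24 \right)}}{-2465} + \frac{F{\left(17,-177 \right)}}{6675} = \frac{19}{-2465} + \frac{\frac{19}{2} \frac{1}{-177}}{6675} = 19 \left(- \frac{1}{2465}\right) + \frac{19}{2} \left(- \frac{1}{177}\right) \frac{1}{6675} = - \frac{19}{2465} - \frac{19}{2362950} = - \frac{8988577}{1164934350}$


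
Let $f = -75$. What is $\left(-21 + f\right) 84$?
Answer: $-8064$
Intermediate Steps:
$\left(-21 + f\right) 84 = \left(-21 - 75\right) 84 = \left(-96\right) 84 = -8064$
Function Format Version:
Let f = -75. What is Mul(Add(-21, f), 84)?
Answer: -8064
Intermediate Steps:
Mul(Add(-21, f), 84) = Mul(Add(-21, -75), 84) = Mul(-96, 84) = -8064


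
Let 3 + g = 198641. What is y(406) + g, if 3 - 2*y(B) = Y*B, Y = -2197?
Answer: 1289261/2 ≈ 6.4463e+5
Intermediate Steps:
g = 198638 (g = -3 + 198641 = 198638)
y(B) = 3/2 + 2197*B/2 (y(B) = 3/2 - (-2197)*B/2 = 3/2 + 2197*B/2)
y(406) + g = (3/2 + (2197/2)*406) + 198638 = (3/2 + 445991) + 198638 = 891985/2 + 198638 = 1289261/2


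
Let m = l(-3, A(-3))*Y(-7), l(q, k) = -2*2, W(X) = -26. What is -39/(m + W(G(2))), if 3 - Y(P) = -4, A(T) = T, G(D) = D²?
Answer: 13/18 ≈ 0.72222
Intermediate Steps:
Y(P) = 7 (Y(P) = 3 - 1*(-4) = 3 + 4 = 7)
l(q, k) = -4
m = -28 (m = -4*7 = -28)
-39/(m + W(G(2))) = -39/(-28 - 26) = -39/(-54) = -1/54*(-39) = 13/18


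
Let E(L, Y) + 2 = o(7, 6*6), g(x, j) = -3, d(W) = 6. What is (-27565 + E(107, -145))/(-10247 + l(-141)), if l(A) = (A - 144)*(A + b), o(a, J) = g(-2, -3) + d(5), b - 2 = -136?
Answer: -6891/17032 ≈ -0.40459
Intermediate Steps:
b = -134 (b = 2 - 136 = -134)
o(a, J) = 3 (o(a, J) = -3 + 6 = 3)
E(L, Y) = 1 (E(L, Y) = -2 + 3 = 1)
l(A) = (-144 + A)*(-134 + A) (l(A) = (A - 144)*(A - 134) = (-144 + A)*(-134 + A))
(-27565 + E(107, -145))/(-10247 + l(-141)) = (-27565 + 1)/(-10247 + (19296 + (-141)² - 278*(-141))) = -27564/(-10247 + (19296 + 19881 + 39198)) = -27564/(-10247 + 78375) = -27564/68128 = -27564*1/68128 = -6891/17032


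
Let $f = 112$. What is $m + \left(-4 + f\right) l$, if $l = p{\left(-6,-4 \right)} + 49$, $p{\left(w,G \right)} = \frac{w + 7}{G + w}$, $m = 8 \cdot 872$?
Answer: $\frac{61286}{5} \approx 12257.0$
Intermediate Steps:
$m = 6976$
$p{\left(w,G \right)} = \frac{7 + w}{G + w}$
$l = \frac{489}{10}$ ($l = \frac{7 - 6}{-4 - 6} + 49 = \frac{1}{-10} \cdot 1 + 49 = \left(- \frac{1}{10}\right) 1 + 49 = - \frac{1}{10} + 49 = \frac{489}{10} \approx 48.9$)
$m + \left(-4 + f\right) l = 6976 + \left(-4 + 112\right) \frac{489}{10} = 6976 + 108 \cdot \frac{489}{10} = 6976 + \frac{26406}{5} = \frac{61286}{5}$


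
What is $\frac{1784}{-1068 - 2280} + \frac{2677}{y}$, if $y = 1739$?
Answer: $\frac{1465055}{1455543} \approx 1.0065$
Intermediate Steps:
$\frac{1784}{-1068 - 2280} + \frac{2677}{y} = \frac{1784}{-1068 - 2280} + \frac{2677}{1739} = \frac{1784}{-1068 - 2280} + 2677 \cdot \frac{1}{1739} = \frac{1784}{-3348} + \frac{2677}{1739} = 1784 \left(- \frac{1}{3348}\right) + \frac{2677}{1739} = - \frac{446}{837} + \frac{2677}{1739} = \frac{1465055}{1455543}$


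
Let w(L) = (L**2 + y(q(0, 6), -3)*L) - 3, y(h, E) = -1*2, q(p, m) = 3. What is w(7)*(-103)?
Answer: -3296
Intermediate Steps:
y(h, E) = -2
w(L) = -3 + L**2 - 2*L (w(L) = (L**2 - 2*L) - 3 = -3 + L**2 - 2*L)
w(7)*(-103) = (-3 + 7**2 - 2*7)*(-103) = (-3 + 49 - 14)*(-103) = 32*(-103) = -3296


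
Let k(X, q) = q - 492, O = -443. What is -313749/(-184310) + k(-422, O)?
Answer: -172016101/184310 ≈ -933.30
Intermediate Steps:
k(X, q) = -492 + q
-313749/(-184310) + k(-422, O) = -313749/(-184310) + (-492 - 443) = -313749*(-1/184310) - 935 = 313749/184310 - 935 = -172016101/184310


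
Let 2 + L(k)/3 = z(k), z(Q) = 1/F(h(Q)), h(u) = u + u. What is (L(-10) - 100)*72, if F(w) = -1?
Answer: -7848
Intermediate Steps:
h(u) = 2*u
z(Q) = -1 (z(Q) = 1/(-1) = -1)
L(k) = -9 (L(k) = -6 + 3*(-1) = -6 - 3 = -9)
(L(-10) - 100)*72 = (-9 - 100)*72 = -109*72 = -7848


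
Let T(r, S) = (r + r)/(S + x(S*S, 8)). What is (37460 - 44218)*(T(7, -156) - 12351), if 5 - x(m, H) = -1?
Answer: 6260151656/75 ≈ 8.3469e+7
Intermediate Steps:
x(m, H) = 6 (x(m, H) = 5 - 1*(-1) = 5 + 1 = 6)
T(r, S) = 2*r/(6 + S) (T(r, S) = (r + r)/(S + 6) = (2*r)/(6 + S) = 2*r/(6 + S))
(37460 - 44218)*(T(7, -156) - 12351) = (37460 - 44218)*(2*7/(6 - 156) - 12351) = -6758*(2*7/(-150) - 12351) = -6758*(2*7*(-1/150) - 12351) = -6758*(-7/75 - 12351) = -6758*(-926332/75) = 6260151656/75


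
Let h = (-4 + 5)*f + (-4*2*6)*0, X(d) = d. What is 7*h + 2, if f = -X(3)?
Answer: -19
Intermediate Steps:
f = -3 (f = -1*3 = -3)
h = -3 (h = (-4 + 5)*(-3) + (-4*2*6)*0 = 1*(-3) - 8*6*0 = -3 - 48*0 = -3 + 0 = -3)
7*h + 2 = 7*(-3) + 2 = -21 + 2 = -19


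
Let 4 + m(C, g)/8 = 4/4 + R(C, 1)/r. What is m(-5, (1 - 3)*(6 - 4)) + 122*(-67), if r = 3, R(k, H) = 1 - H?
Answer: -8198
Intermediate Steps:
m(C, g) = -24 (m(C, g) = -32 + 8*(4/4 + (1 - 1*1)/3) = -32 + 8*(4*(¼) + (1 - 1)*(⅓)) = -32 + 8*(1 + 0*(⅓)) = -32 + 8*(1 + 0) = -32 + 8*1 = -32 + 8 = -24)
m(-5, (1 - 3)*(6 - 4)) + 122*(-67) = -24 + 122*(-67) = -24 - 8174 = -8198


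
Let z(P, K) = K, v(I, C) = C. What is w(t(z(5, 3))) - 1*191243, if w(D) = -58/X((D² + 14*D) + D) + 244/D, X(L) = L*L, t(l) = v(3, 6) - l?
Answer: -278713739/1458 ≈ -1.9116e+5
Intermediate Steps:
t(l) = 6 - l
X(L) = L²
w(D) = -58/(D² + 15*D)² + 244/D (w(D) = -58/((D² + 14*D) + D)² + 244/D = -58/(D² + 15*D)² + 244/D)
w(t(z(5, 3))) - 1*191243 = (244/(6 - 1*3) - 58/((6 - 1*3)²*(15 + (6 - 1*3))²)) - 1*191243 = (244/(6 - 3) - 58/((6 - 3)²*(15 + (6 - 3))²)) - 191243 = (244/3 - 58/(3²*(15 + 3)²)) - 191243 = (244*(⅓) - 58*⅑/18²) - 191243 = (244/3 - 58*⅑*1/324) - 191243 = (244/3 - 29/1458) - 191243 = 118555/1458 - 191243 = -278713739/1458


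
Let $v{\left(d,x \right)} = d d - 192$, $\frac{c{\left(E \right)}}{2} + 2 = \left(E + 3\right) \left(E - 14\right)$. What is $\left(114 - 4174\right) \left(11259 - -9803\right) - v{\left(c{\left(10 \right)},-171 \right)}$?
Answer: $-85523192$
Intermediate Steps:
$c{\left(E \right)} = -4 + 2 \left(-14 + E\right) \left(3 + E\right)$ ($c{\left(E \right)} = -4 + 2 \left(E + 3\right) \left(E - 14\right) = -4 + 2 \left(3 + E\right) \left(-14 + E\right) = -4 + 2 \left(-14 + E\right) \left(3 + E\right)$)
$v{\left(d,x \right)} = -192 + d^{2}$ ($v{\left(d,x \right)} = d^{2} - 192 = -192 + d^{2}$)
$\left(114 - 4174\right) \left(11259 - -9803\right) - v{\left(c{\left(10 \right)},-171 \right)} = \left(114 - 4174\right) \left(11259 - -9803\right) - \left(-192 + \left(-88 - 220 + 2 \cdot 10^{2}\right)^{2}\right) = - 4060 \left(11259 + \left(-2152 + 11955\right)\right) - \left(-192 + \left(-88 - 220 + 2 \cdot 100\right)^{2}\right) = - 4060 \left(11259 + 9803\right) - \left(-192 + \left(-88 - 220 + 200\right)^{2}\right) = \left(-4060\right) 21062 - \left(-192 + \left(-108\right)^{2}\right) = -85511720 - \left(-192 + 11664\right) = -85511720 - 11472 = -85523192$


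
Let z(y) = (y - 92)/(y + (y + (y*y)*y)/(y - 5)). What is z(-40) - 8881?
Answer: -27637969/3112 ≈ -8881.1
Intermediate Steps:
z(y) = (-92 + y)/(y + (y + y**3)/(-5 + y)) (z(y) = (-92 + y)/(y + (y + y**2*y)/(-5 + y)) = (-92 + y)/(y + (y + y**3)/(-5 + y)))
z(-40) - 8881 = (460 + (-40)**2 - 97*(-40))/((-40)*(-4 - 40 + (-40)**2)) - 8881 = -(460 + 1600 + 3880)/(40*(-4 - 40 + 1600)) - 8881 = -1/40*5940/1556 - 8881 = -1/40*1/1556*5940 - 8881 = -297/3112 - 8881 = -27637969/3112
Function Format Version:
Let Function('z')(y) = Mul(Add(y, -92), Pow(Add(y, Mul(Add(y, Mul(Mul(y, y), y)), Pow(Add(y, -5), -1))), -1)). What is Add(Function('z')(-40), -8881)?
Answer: Rational(-27637969, 3112) ≈ -8881.1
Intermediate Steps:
Function('z')(y) = Mul(Pow(Add(y, Mul(Pow(Add(-5, y), -1), Add(y, Pow(y, 3)))), -1), Add(-92, y)) (Function('z')(y) = Mul(Add(-92, y), Pow(Add(y, Mul(Add(y, Mul(Pow(y, 2), y)), Pow(Add(-5, y), -1))), -1)) = Mul(Add(-92, y), Pow(Add(y, Mul(Add(y, Pow(y, 3)), Pow(Add(-5, y), -1))), -1)) = Mul(Add(-92, y), Pow(Add(y, Mul(Pow(Add(-5, y), -1), Add(y, Pow(y, 3)))), -1)) = Mul(Pow(Add(y, Mul(Pow(Add(-5, y), -1), Add(y, Pow(y, 3)))), -1), Add(-92, y)))
Add(Function('z')(-40), -8881) = Add(Mul(Pow(-40, -1), Pow(Add(-4, -40, Pow(-40, 2)), -1), Add(460, Pow(-40, 2), Mul(-97, -40))), -8881) = Add(Mul(Rational(-1, 40), Pow(Add(-4, -40, 1600), -1), Add(460, 1600, 3880)), -8881) = Add(Mul(Rational(-1, 40), Pow(1556, -1), 5940), -8881) = Add(Mul(Rational(-1, 40), Rational(1, 1556), 5940), -8881) = Add(Rational(-297, 3112), -8881) = Rational(-27637969, 3112)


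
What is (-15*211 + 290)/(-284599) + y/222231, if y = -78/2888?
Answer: 307526965713/30442754737612 ≈ 0.010102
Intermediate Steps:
y = -39/1444 (y = (1/2888)*(-78) = -39/1444 ≈ -0.027008)
(-15*211 + 290)/(-284599) + y/222231 = (-15*211 + 290)/(-284599) - 39/1444/222231 = (-3165 + 290)*(-1/284599) - 39/1444*1/222231 = -2875*(-1/284599) - 13/106967188 = 2875/284599 - 13/106967188 = 307526965713/30442754737612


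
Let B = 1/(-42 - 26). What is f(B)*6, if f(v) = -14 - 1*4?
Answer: -108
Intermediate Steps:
B = -1/68 (B = 1/(-68) = -1/68 ≈ -0.014706)
f(v) = -18 (f(v) = -14 - 4 = -18)
f(B)*6 = -18*6 = -108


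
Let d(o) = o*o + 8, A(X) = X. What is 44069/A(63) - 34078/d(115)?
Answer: 17606611/25263 ≈ 696.93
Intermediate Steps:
d(o) = 8 + o² (d(o) = o² + 8 = 8 + o²)
44069/A(63) - 34078/d(115) = 44069/63 - 34078/(8 + 115²) = 44069*(1/63) - 34078/(8 + 13225) = 44069/63 - 34078/13233 = 44069/63 - 34078*1/13233 = 44069/63 - 3098/1203 = 17606611/25263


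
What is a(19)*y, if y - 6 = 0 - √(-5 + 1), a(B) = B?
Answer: 114 - 38*I ≈ 114.0 - 38.0*I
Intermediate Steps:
y = 6 - 2*I (y = 6 + (0 - √(-5 + 1)) = 6 + (0 - √(-4)) = 6 + (0 - 2*I) = 6 - 2*I ≈ 6.0 - 2.0*I)
a(19)*y = 19*(6 - 2*I) = 114 - 38*I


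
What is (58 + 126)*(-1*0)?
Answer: 0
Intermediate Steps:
(58 + 126)*(-1*0) = 184*0 = 0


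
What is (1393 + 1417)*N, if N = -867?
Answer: -2436270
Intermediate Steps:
(1393 + 1417)*N = (1393 + 1417)*(-867) = 2810*(-867) = -2436270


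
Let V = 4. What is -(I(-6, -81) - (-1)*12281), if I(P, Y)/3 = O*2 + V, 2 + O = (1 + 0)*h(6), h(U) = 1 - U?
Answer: -12251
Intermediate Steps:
O = -7 (O = -2 + (1 + 0)*(1 - 1*6) = -2 + 1*(1 - 6) = -2 + 1*(-5) = -2 - 5 = -7)
I(P, Y) = -30 (I(P, Y) = 3*(-7*2 + 4) = 3*(-14 + 4) = 3*(-10) = -30)
-(I(-6, -81) - (-1)*12281) = -(-30 - (-1)*12281) = -(-30 - 1*(-12281)) = -(-30 + 12281) = -1*12251 = -12251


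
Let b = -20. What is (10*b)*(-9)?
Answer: 1800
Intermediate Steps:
(10*b)*(-9) = (10*(-20))*(-9) = -200*(-9) = 1800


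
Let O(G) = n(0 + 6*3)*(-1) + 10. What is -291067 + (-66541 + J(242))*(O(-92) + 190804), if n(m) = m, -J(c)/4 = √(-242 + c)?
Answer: -12696047703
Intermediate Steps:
J(c) = -4*√(-242 + c)
O(G) = -8 (O(G) = (0 + 6*3)*(-1) + 10 = (0 + 18)*(-1) + 10 = 18*(-1) + 10 = -18 + 10 = -8)
-291067 + (-66541 + J(242))*(O(-92) + 190804) = -291067 + (-66541 - 4*√(-242 + 242))*(-8 + 190804) = -291067 + (-66541 - 4*√0)*190796 = -291067 + (-66541 - 4*0)*190796 = -291067 + (-66541 + 0)*190796 = -291067 - 66541*190796 = -291067 - 12695756636 = -12696047703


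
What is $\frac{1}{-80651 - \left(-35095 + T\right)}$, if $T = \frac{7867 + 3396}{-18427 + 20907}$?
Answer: $- \frac{2480}{112990143} \approx -2.1949 \cdot 10^{-5}$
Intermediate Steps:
$T = \frac{11263}{2480} \approx 4.5415$
$\frac{1}{-80651 - \left(-35095 + T\right)} = \frac{1}{-80651 + \left(35095 - \frac{11263}{2480}\right)} = \frac{1}{-80651 + \frac{87024337}{2480}} = \frac{1}{- \frac{112990143}{2480}} = - \frac{2480}{112990143}$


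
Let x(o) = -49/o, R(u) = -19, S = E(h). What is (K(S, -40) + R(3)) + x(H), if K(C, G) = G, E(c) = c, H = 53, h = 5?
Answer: -3176/53 ≈ -59.924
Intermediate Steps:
S = 5
(K(S, -40) + R(3)) + x(H) = (-40 - 19) - 49/53 = -59 - 49*1/53 = -59 - 49/53 = -3176/53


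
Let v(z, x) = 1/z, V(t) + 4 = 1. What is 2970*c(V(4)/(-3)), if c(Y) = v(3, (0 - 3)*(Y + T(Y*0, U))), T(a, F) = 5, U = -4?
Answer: 990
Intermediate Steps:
V(t) = -3 (V(t) = -4 + 1 = -3)
c(Y) = ⅓ (c(Y) = 1/3 = ⅓)
2970*c(V(4)/(-3)) = 2970*(⅓) = 990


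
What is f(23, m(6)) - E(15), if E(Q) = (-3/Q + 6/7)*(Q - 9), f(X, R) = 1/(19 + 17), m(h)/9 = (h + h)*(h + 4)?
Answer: -4933/1260 ≈ -3.9151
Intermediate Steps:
m(h) = 18*h*(4 + h) (m(h) = 9*((h + h)*(h + 4)) = 9*((2*h)*(4 + h)) = 9*(2*h*(4 + h)) = 18*h*(4 + h))
f(X, R) = 1/36
E(Q) = (-9 + Q)*(6/7 - 3/Q) (E(Q) = (-3/Q + 6*(⅐))*(-9 + Q) = (-3/Q + 6/7)*(-9 + Q) = (6/7 - 3/Q)*(-9 + Q) = (-9 + Q)*(6/7 - 3/Q))
f(23, m(6)) - E(15) = 1/36 - (-75/7 + 27/15 + (6/7)*15) = 1/36 - (-75/7 + 27*(1/15) + 90/7) = 1/36 - (-75/7 + 9/5 + 90/7) = 1/36 - 1*138/35 = 1/36 - 138/35 = -4933/1260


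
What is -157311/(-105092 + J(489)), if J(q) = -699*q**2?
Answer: 22473/23892953 ≈ 0.00094057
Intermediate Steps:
-157311/(-105092 + J(489)) = -157311/(-105092 - 699*489**2) = -157311/(-105092 - 699*239121) = -157311/(-105092 - 167145579) = -157311/(-167250671) = -157311*(-1/167250671) = 22473/23892953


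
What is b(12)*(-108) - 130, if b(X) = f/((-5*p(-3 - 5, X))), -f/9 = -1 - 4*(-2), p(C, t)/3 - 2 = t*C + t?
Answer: -25516/205 ≈ -124.47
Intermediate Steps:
p(C, t) = 6 + 3*t + 3*C*t (p(C, t) = 6 + 3*(t*C + t) = 6 + 3*(C*t + t) = 6 + 3*(t + C*t) = 6 + (3*t + 3*C*t) = 6 + 3*t + 3*C*t)
f = -63 (f = -9*(-1 - 4*(-2)) = -9*(-1 + 8) = -9*7 = -63)
b(X) = -63/(-30 + 105*X) (b(X) = -63*(-1/(5*(6 + 3*X + 3*(-3 - 5)*X))) = -63*(-1/(5*(6 + 3*X + 3*(-8)*X))) = -63*(-1/(5*(6 + 3*X - 24*X))) = -63*(-1/(5*(6 - 21*X))) = -63/(-30 + 105*X))
b(12)*(-108) - 130 = -21/(-10 + 35*12)*(-108) - 130 = -21/(-10 + 420)*(-108) - 130 = -21/410*(-108) - 130 = 1134/205 - 130 = -25516/205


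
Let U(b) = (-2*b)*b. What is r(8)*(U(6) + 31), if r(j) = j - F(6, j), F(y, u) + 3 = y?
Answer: -205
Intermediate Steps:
U(b) = -2*b²
F(y, u) = -3 + y
r(j) = -3 + j (r(j) = j - (-3 + 6) = j - 1*3 = j - 3 = -3 + j)
r(8)*(U(6) + 31) = (-3 + 8)*(-2*6² + 31) = 5*(-2*36 + 31) = 5*(-72 + 31) = 5*(-41) = -205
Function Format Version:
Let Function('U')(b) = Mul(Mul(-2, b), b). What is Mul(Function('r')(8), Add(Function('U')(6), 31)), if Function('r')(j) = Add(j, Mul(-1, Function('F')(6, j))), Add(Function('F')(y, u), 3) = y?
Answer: -205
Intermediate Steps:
Function('U')(b) = Mul(-2, Pow(b, 2))
Function('F')(y, u) = Add(-3, y)
Function('r')(j) = Add(-3, j) (Function('r')(j) = Add(j, Mul(-1, Add(-3, 6))) = Add(j, Mul(-1, 3)) = Add(j, -3) = Add(-3, j))
Mul(Function('r')(8), Add(Function('U')(6), 31)) = Mul(Add(-3, 8), Add(Mul(-2, Pow(6, 2)), 31)) = Mul(5, Add(Mul(-2, 36), 31)) = Mul(5, Add(-72, 31)) = Mul(5, -41) = -205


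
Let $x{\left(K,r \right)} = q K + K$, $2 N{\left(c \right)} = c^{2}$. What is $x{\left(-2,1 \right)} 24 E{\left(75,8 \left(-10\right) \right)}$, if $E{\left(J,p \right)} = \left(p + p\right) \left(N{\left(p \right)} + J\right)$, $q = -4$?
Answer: $-75456000$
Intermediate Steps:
$N{\left(c \right)} = \frac{c^{2}}{2}$
$x{\left(K,r \right)} = - 3 K$ ($x{\left(K,r \right)} = - 4 K + K = - 3 K$)
$E{\left(J,p \right)} = 2 p \left(J + \frac{p^{2}}{2}\right)$ ($E{\left(J,p \right)} = \left(p + p\right) \left(\frac{p^{2}}{2} + J\right) = 2 p \left(J + \frac{p^{2}}{2}\right)$)
$x{\left(-2,1 \right)} 24 E{\left(75,8 \left(-10\right) \right)} = \left(-3\right) \left(-2\right) 24 \cdot 8 \left(-10\right) \left(\left(8 \left(-10\right)\right)^{2} + 2 \cdot 75\right) = 6 \cdot 24 \left(- 80 \left(\left(-80\right)^{2} + 150\right)\right) = 144 \left(- 80 \left(6400 + 150\right)\right) = 144 \left(\left(-80\right) 6550\right) = 144 \left(-524000\right) = -75456000$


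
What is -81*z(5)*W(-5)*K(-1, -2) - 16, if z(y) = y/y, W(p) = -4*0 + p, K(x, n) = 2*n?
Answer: -1636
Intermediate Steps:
W(p) = p (W(p) = 0 + p = p)
z(y) = 1
-81*z(5)*W(-5)*K(-1, -2) - 16 = -81*1*(-5)*2*(-2) - 16 = -(-405)*(-4) - 16 = -81*20 - 16 = -1620 - 16 = -1636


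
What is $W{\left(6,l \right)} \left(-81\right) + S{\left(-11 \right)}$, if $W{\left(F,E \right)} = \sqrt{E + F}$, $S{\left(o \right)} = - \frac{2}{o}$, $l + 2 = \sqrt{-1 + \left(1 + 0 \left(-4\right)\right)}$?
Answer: $- \frac{1780}{11} \approx -161.82$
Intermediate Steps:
$l = -2$ ($l = -2 + \sqrt{-1 + \left(1 + 0 \left(-4\right)\right)} = -2 + \sqrt{-1 + \left(1 + 0\right)} = -2 + \sqrt{-1 + 1} = -2 + \sqrt{0} = -2 + 0 = -2$)
$W{\left(6,l \right)} \left(-81\right) + S{\left(-11 \right)} = \sqrt{-2 + 6} \left(-81\right) - \frac{2}{-11} = \sqrt{4} \left(-81\right) - - \frac{2}{11} = 2 \left(-81\right) + \frac{2}{11} = -162 + \frac{2}{11} = - \frac{1780}{11}$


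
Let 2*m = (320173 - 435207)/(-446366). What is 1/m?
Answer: 446366/57517 ≈ 7.7606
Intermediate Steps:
m = 57517/446366 (m = ((320173 - 435207)/(-446366))/2 = (-115034*(-1/446366))/2 = (½)*(57517/223183) = 57517/446366 ≈ 0.12886)
1/m = 1/(57517/446366) = 446366/57517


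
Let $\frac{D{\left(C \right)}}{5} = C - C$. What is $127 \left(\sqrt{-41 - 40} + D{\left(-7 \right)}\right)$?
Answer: $1143 i \approx 1143.0 i$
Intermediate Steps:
$D{\left(C \right)} = 0$ ($D{\left(C \right)} = 5 \left(C - C\right) = 5 \cdot 0 = 0$)
$127 \left(\sqrt{-41 - 40} + D{\left(-7 \right)}\right) = 127 \left(\sqrt{-41 - 40} + 0\right) = 127 \left(\sqrt{-81} + 0\right) = 127 \left(9 i + 0\right) = 127 \cdot 9 i = 1143 i$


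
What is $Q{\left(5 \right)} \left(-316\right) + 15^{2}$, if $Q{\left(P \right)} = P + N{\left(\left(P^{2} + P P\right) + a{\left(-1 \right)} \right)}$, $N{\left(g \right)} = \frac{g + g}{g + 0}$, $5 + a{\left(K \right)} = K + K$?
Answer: $-1987$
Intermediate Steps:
$a{\left(K \right)} = -5 + 2 K$ ($a{\left(K \right)} = -5 + \left(K + K\right) = -5 + 2 K$)
$N{\left(g \right)} = 2$ ($N{\left(g \right)} = \frac{2 g}{g} = 2$)
$Q{\left(P \right)} = 2 + P$ ($Q{\left(P \right)} = P + 2 = 2 + P$)
$Q{\left(5 \right)} \left(-316\right) + 15^{2} = \left(2 + 5\right) \left(-316\right) + 15^{2} = 7 \left(-316\right) + 225 = -2212 + 225 = -1987$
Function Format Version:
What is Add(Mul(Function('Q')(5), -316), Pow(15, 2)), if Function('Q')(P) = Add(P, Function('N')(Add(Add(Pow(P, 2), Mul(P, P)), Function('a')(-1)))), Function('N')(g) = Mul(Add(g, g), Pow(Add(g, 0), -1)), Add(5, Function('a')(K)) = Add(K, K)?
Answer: -1987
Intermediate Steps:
Function('a')(K) = Add(-5, Mul(2, K)) (Function('a')(K) = Add(-5, Add(K, K)) = Add(-5, Mul(2, K)))
Function('N')(g) = 2 (Function('N')(g) = Mul(Mul(2, g), Pow(g, -1)) = 2)
Function('Q')(P) = Add(2, P) (Function('Q')(P) = Add(P, 2) = Add(2, P))
Add(Mul(Function('Q')(5), -316), Pow(15, 2)) = Add(Mul(Add(2, 5), -316), Pow(15, 2)) = Add(Mul(7, -316), 225) = Add(-2212, 225) = -1987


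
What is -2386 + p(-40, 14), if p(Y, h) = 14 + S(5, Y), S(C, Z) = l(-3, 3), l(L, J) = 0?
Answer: -2372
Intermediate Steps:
S(C, Z) = 0
p(Y, h) = 14 (p(Y, h) = 14 + 0 = 14)
-2386 + p(-40, 14) = -2386 + 14 = -2372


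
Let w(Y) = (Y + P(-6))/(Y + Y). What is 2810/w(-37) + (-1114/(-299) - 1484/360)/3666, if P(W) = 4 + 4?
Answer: 436461894617/60870420 ≈ 7170.3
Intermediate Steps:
P(W) = 8
w(Y) = (8 + Y)/(2*Y) (w(Y) = (Y + 8)/(Y + Y) = (8 + Y)/((2*Y)) = (8 + Y)*(1/(2*Y)) = (8 + Y)/(2*Y))
2810/w(-37) + (-1114/(-299) - 1484/360)/3666 = 2810/(((½)*(8 - 37)/(-37))) + (-1114/(-299) - 1484/360)/3666 = 2810/(((½)*(-1/37)*(-29))) + (-1114*(-1/299) - 1484*1/360)*(1/3666) = 2810/(29/74) + (1114/299 - 371/90)*(1/3666) = 2810*(74/29) - 10669/26910*1/3666 = 207940/29 - 227/2098980 = 436461894617/60870420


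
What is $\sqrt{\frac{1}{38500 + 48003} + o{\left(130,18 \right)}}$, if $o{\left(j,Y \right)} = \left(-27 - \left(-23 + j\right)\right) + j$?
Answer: $\frac{i \sqrt{29930989533}}{86503} \approx 2.0 i$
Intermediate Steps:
$o{\left(j,Y \right)} = -4$ ($o{\left(j,Y \right)} = \left(-4 - j\right) + j = -4$)
$\sqrt{\frac{1}{38500 + 48003} + o{\left(130,18 \right)}} = \sqrt{\frac{1}{38500 + 48003} - 4} = \sqrt{\frac{1}{86503} - 4} = \sqrt{- \frac{346011}{86503}} = \frac{i \sqrt{29930989533}}{86503}$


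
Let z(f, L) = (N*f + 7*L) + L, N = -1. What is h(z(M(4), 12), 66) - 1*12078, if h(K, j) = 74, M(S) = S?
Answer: -12004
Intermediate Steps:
z(f, L) = -f + 8*L (z(f, L) = (-f + 7*L) + L = -f + 8*L)
h(z(M(4), 12), 66) - 1*12078 = 74 - 1*12078 = 74 - 12078 = -12004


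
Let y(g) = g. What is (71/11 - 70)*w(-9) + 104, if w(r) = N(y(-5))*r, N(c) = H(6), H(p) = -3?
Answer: -17729/11 ≈ -1611.7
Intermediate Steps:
N(c) = -3
w(r) = -3*r
(71/11 - 70)*w(-9) + 104 = (71/11 - 70)*(-3*(-9)) + 104 = (71*(1/11) - 70)*27 + 104 = (71/11 - 70)*27 + 104 = -699/11*27 + 104 = -18873/11 + 104 = -17729/11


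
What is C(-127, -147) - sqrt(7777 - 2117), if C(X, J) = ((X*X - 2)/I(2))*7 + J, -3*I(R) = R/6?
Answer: -1016148 - 2*sqrt(1415) ≈ -1.0162e+6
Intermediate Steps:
I(R) = -R/18 (I(R) = -R/(3*6) = -R/18)
C(X, J) = 126 + J - 63*X**2 (C(X, J) = ((X*X - 2)/((-1/18*2)))*7 + J = ((X**2 - 2)/(-1/9))*7 + J = ((-2 + X**2)*(-9))*7 + J = (18 - 9*X**2)*7 + J = (126 - 63*X**2) + J = 126 + J - 63*X**2)
C(-127, -147) - sqrt(7777 - 2117) = (126 - 147 - 63*(-127)**2) - sqrt(7777 - 2117) = (126 - 147 - 63*16129) - sqrt(5660) = (126 - 147 - 1016127) - 2*sqrt(1415) = -1016148 - 2*sqrt(1415)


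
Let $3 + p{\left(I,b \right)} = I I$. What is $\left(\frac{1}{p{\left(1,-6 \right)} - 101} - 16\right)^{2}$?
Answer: $\frac{2719201}{10609} \approx 256.31$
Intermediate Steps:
$p{\left(I,b \right)} = -3 + I^{2}$ ($p{\left(I,b \right)} = -3 + I I = -3 + I^{2}$)
$\left(\frac{1}{p{\left(1,-6 \right)} - 101} - 16\right)^{2} = \left(\frac{1}{\left(-3 + 1^{2}\right) - 101} - 16\right)^{2} = \left(\frac{1}{\left(-3 + 1\right) - 101} - 16\right)^{2} = \left(\frac{1}{-2 - 101} - 16\right)^{2} = \left(\frac{1}{-103} - 16\right)^{2} = \left(- \frac{1}{103} - 16\right)^{2} = \left(- \frac{1649}{103}\right)^{2} = \frac{2719201}{10609}$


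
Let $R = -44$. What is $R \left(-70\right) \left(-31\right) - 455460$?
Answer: $-550940$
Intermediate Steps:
$R \left(-70\right) \left(-31\right) - 455460 = \left(-44\right) \left(-70\right) \left(-31\right) - 455460 = 3080 \left(-31\right) - 455460 = -95480 - 455460 = -550940$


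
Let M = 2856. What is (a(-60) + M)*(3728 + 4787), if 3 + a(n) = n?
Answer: 23782395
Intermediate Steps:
a(n) = -3 + n
(a(-60) + M)*(3728 + 4787) = ((-3 - 60) + 2856)*(3728 + 4787) = (-63 + 2856)*8515 = 2793*8515 = 23782395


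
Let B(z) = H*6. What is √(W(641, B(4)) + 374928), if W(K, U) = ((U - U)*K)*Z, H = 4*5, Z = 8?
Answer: 4*√23433 ≈ 612.31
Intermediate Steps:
H = 20
B(z) = 120 (B(z) = 20*6 = 120)
W(K, U) = 0 (W(K, U) = ((U - U)*K)*8 = (0*K)*8 = 0*8 = 0)
√(W(641, B(4)) + 374928) = √(0 + 374928) = √374928 = 4*√23433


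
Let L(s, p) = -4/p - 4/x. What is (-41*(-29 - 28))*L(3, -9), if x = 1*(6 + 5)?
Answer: 6232/33 ≈ 188.85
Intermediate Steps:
x = 11 (x = 1*11 = 11)
L(s, p) = -4/11 - 4/p (L(s, p) = -4/p - 4/11 = -4/11 - 4/p)
(-41*(-29 - 28))*L(3, -9) = (-41*(-29 - 28))*(-4/11 - 4/(-9)) = (-41*(-57))*(-4/11 - 4*(-⅑)) = 2337*(-4/11 + 4/9) = 2337*(8/99) = 6232/33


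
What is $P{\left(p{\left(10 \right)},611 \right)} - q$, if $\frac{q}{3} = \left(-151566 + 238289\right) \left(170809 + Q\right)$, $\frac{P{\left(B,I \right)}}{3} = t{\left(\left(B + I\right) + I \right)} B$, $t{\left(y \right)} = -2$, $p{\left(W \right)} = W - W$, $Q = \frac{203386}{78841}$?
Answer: $- \frac{500526344546085}{11263} \approx -4.444 \cdot 10^{10}$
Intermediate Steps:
$Q = \frac{203386}{78841}$ ($Q = 203386 \cdot \frac{1}{78841} = \frac{203386}{78841} \approx 2.5797$)
$p{\left(W \right)} = 0$
$P{\left(B,I \right)} = - 6 B$ ($P{\left(B,I \right)} = 3 \left(- 2 B\right) = - 6 B$)
$q = \frac{500526344546085}{11263}$ ($q = 3 \left(-151566 + 238289\right) \left(170809 + \frac{203386}{78841}\right) = 3 \cdot 86723 \cdot \frac{13466955755}{78841} = 3 \cdot \frac{166842114848695}{11263} = \frac{500526344546085}{11263} \approx 4.444 \cdot 10^{10}$)
$P{\left(p{\left(10 \right)},611 \right)} - q = \left(-6\right) 0 - \frac{500526344546085}{11263} = 0 - \frac{500526344546085}{11263} = - \frac{500526344546085}{11263}$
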